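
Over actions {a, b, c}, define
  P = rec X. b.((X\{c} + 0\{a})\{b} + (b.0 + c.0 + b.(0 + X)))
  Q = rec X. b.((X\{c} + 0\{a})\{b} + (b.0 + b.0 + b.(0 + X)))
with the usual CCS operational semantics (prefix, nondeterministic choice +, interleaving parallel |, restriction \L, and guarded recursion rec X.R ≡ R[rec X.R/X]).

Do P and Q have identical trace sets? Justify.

NO — witness ⟨bc⟩

Reachable graph of P (4 states):
  u0 = rec X. b.((X\{c} + 0\{a})\{b} + (b.0 + c.0 + b.(0 + X))) has moves --b--▸ u1
  u1 = ((rec X. b.((X\{c} + 0\{a})\{b} + (b.0 + c.0 + b.(0 + X))))\{c} + 0\{a})\{b} + (b.0 + c.0 + b.(0 + (rec X. b.((X\{c} + 0\{a})\{b} + (b.0 + c.0 + b.(0 + X)))))) has moves --b--▸ u2, --b--▸ u3, --c--▸ u2
  u2 = 0 has moves ·
  u3 = 0 + (rec X. b.((X\{c} + 0\{a})\{b} + (b.0 + c.0 + b.(0 + X)))) has moves --b--▸ u1
Reachable graph of Q (4 states):
  v0 = rec X. b.((X\{c} + 0\{a})\{b} + (b.0 + b.0 + b.(0 + X))) has moves --b--▸ v1
  v1 = ((rec X. b.((X\{c} + 0\{a})\{b} + (b.0 + b.0 + b.(0 + X))))\{c} + 0\{a})\{b} + (b.0 + b.0 + b.(0 + (rec X. b.((X\{c} + 0\{a})\{b} + (b.0 + b.0 + b.(0 + X)))))) has moves --b--▸ v2, --b--▸ v3
  v2 = 0 has moves ·
  v3 = 0 + (rec X. b.((X\{c} + 0\{a})\{b} + (b.0 + b.0 + b.(0 + X)))) has moves --b--▸ v1
Run σ = ⟨bc⟩ on P: start {u0}
  step 1 (b): {u1}
  step 2 (c): {u2}
  ✓ P
Run σ = ⟨bc⟩ on Q: start {v0}
  step 1 (b): {v1}
  step 2 (c): ∅  — Q cannot continue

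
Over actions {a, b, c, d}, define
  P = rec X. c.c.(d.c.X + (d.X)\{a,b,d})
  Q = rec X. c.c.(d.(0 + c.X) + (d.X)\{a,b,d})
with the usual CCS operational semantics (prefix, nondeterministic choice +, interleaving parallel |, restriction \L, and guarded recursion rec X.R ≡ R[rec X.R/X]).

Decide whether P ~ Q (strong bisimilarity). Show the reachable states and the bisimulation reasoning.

Reachable graph of P (4 states):
  m0 = rec X. c.c.(d.c.X + (d.X)\{a,b,d}) ⊢ =c=> m1
  m1 = c.(d.c.(rec X. c.c.(d.c.X + (d.X)\{a,b,d})) + (d.(rec X. c.c.(d.c.X + (d.X)\{a,b,d})))\{a,b,d}) ⊢ =c=> m2
  m2 = d.c.(rec X. c.c.(d.c.X + (d.X)\{a,b,d})) + (d.(rec X. c.c.(d.c.X + (d.X)\{a,b,d})))\{a,b,d} ⊢ =d=> m3
  m3 = c.(rec X. c.c.(d.c.X + (d.X)\{a,b,d})) ⊢ =c=> m0
Reachable graph of Q (4 states):
  n0 = rec X. c.c.(d.(0 + c.X) + (d.X)\{a,b,d}) ⊢ =c=> n1
  n1 = c.(d.(0 + c.(rec X. c.c.(d.(0 + c.X) + (d.X)\{a,b,d}))) + (d.(rec X. c.c.(d.(0 + c.X) + (d.X)\{a,b,d})))\{a,b,d}) ⊢ =c=> n2
  n2 = d.(0 + c.(rec X. c.c.(d.(0 + c.X) + (d.X)\{a,b,d}))) + (d.(rec X. c.c.(d.(0 + c.X) + (d.X)\{a,b,d})))\{a,b,d} ⊢ =d=> n3
  n3 = 0 + c.(rec X. c.c.(d.(0 + c.X) + (d.X)\{a,b,d})) ⊢ =c=> n0
Coarsest stable partition (strong bisimilarity classes):
  B0 = {m0, n0}
  B1 = {m1, n1}
  B2 = {m2, n2}
  B3 = {m3, n3}
m0 ∈ B0, n0 ∈ B0 → same block

P ~ Q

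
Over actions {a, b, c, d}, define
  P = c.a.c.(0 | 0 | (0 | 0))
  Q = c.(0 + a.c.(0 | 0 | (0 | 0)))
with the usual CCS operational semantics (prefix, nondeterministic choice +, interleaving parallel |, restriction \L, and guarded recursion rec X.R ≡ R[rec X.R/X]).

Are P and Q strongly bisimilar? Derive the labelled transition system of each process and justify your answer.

YES

P's transition system — 4 states:
  p0 = c.a.c.(0 | 0 | (0 | 0)) has moves —c→ p1
  p1 = a.c.(0 | 0 | (0 | 0)) has moves —a→ p2
  p2 = c.(0 | 0 | (0 | 0)) has moves —c→ p3
  p3 = 0 | 0 | (0 | 0) has moves ∅
Q's transition system — 4 states:
  q0 = c.(0 + a.c.(0 | 0 | (0 | 0))) has moves —c→ q1
  q1 = 0 + a.c.(0 | 0 | (0 | 0)) has moves —a→ q2
  q2 = c.(0 | 0 | (0 | 0)) has moves —c→ q3
  q3 = 0 | 0 | (0 | 0) has moves ∅
Partition-refinement fixed point:
  B0 = {p0, q0}
  B1 = {p1, q1}
  B2 = {p2, q2}
  B3 = {p3, q3}
p0 ∈ B0, q0 ∈ B0 → same block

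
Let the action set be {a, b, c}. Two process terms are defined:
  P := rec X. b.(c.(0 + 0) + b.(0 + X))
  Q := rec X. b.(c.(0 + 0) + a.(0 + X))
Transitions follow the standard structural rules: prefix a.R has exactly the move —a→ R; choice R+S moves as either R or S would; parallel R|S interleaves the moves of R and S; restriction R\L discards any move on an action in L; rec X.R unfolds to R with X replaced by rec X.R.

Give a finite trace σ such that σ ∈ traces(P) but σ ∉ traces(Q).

bb

Reachable graph of P (4 states):
  m0 = rec X. b.(c.(0 + 0) + b.(0 + X)) :: -b-> m1
  m1 = c.(0 + 0) + b.(0 + (rec X. b.(c.(0 + 0) + b.(0 + X)))) :: -b-> m2, -c-> m3
  m2 = 0 + (rec X. b.(c.(0 + 0) + b.(0 + X))) :: -b-> m1
  m3 = 0 + 0 :: ·
Reachable graph of Q (4 states):
  n0 = rec X. b.(c.(0 + 0) + a.(0 + X)) :: -b-> n1
  n1 = c.(0 + 0) + a.(0 + (rec X. b.(c.(0 + 0) + a.(0 + X)))) :: -a-> n2, -c-> n3
  n2 = 0 + (rec X. b.(c.(0 + 0) + a.(0 + X))) :: -b-> n1
  n3 = 0 + 0 :: ·
Executing bb from P (initial set {m0}):
  step 1 (b): {m1}
  step 2 (b): {m2}
  P completes σ.
Executing bb from Q (initial set {n0}):
  step 1 (b): {n1}
  step 2 (b): ∅ (Q stuck)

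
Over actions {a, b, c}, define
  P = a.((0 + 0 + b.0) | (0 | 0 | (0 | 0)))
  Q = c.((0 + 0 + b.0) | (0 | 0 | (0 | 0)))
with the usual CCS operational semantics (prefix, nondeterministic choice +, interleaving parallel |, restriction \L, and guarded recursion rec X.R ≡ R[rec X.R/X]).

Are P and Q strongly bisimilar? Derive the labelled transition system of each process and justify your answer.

P ≁ Q

LTS(P): 3 reachable states
  m0 = a.((0 + 0 + b.0) | (0 | 0 | (0 | 0))) | -a-> m1
  m1 = (0 + 0 + b.0) | (0 | 0 | (0 | 0)) | -b-> m2
  m2 = 0 | (0 | 0 | (0 | 0)) | ·
LTS(Q): 3 reachable states
  n0 = c.((0 + 0 + b.0) | (0 | 0 | (0 | 0))) | -c-> n1
  n1 = (0 + 0 + b.0) | (0 | 0 | (0 | 0)) | -b-> n2
  n2 = 0 | (0 | 0 | (0 | 0)) | ·
Bisimilarity quotient blocks:
  B0 = {m0}
  B1 = {m1, n1}
  B2 = {m2, n2}
  B3 = {n0}
m0 ∈ B0, n0 ∈ B3 → different blocks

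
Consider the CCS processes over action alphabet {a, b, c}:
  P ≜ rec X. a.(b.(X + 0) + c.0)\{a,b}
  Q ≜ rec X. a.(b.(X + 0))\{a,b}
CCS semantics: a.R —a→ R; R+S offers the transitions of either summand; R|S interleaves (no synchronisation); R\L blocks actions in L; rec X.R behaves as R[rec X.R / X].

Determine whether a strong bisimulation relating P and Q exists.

P's transition system — 3 states:
  m0 = rec X. a.(b.(X + 0) + c.0)\{a,b} :: --a--▸ m1
  m1 = (b.((rec X. a.(b.(X + 0) + c.0)\{a,b}) + 0) + c.0)\{a,b} :: --c--▸ m2
  m2 = 0\{a,b} :: ∅
Q's transition system — 2 states:
  n0 = rec X. a.(b.(X + 0))\{a,b} :: --a--▸ n1
  n1 = (b.((rec X. a.(b.(X + 0))\{a,b}) + 0))\{a,b} :: ∅
Coarsest stable partition (strong bisimilarity classes):
  B0 = {m0}
  B1 = {m1}
  B2 = {m2, n1}
  B3 = {n0}
m0 ∈ B0, n0 ∈ B3 → different blocks

NO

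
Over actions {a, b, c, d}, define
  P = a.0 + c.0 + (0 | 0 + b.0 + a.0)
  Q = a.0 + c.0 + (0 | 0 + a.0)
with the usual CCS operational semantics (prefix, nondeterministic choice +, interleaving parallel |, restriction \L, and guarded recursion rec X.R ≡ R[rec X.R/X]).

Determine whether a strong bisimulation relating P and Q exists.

Reachable graph of P (2 states):
  p0 = a.0 + c.0 + (0 | 0 + b.0 + a.0) ⊢ —a→ p1, —b→ p1, —c→ p1
  p1 = 0 ⊢ deadlocked
Reachable graph of Q (2 states):
  q0 = a.0 + c.0 + (0 | 0 + a.0) ⊢ —a→ q1, —c→ q1
  q1 = 0 ⊢ deadlocked
Coarsest stable partition (strong bisimilarity classes):
  B0 = {p0}
  B1 = {p1, q1}
  B2 = {q0}
p0 ∈ B0, q0 ∈ B2 → different blocks

P ≁ Q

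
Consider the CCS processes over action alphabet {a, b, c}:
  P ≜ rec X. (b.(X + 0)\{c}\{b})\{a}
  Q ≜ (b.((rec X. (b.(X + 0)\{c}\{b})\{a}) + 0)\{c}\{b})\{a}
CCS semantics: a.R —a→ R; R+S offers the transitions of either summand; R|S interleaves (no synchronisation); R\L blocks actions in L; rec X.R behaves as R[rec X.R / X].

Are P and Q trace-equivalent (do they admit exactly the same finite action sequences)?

YES

Reachable graph of P (2 states):
  s0 = rec X. (b.(X + 0)\{c}\{b})\{a} | -b-> s1
  s1 = ((rec X. (b.(X + 0)\{c}\{b})\{a}) + 0)\{c}\{b}\{a} | deadlocked
Reachable graph of Q (2 states):
  t0 = (b.((rec X. (b.(X + 0)\{c}\{b})\{a}) + 0)\{c}\{b})\{a} | -b-> t1
  t1 = ((rec X. (b.(X + 0)\{c}\{b})\{a}) + 0)\{c}\{b}\{a} | deadlocked
Coarsest stable partition (strong bisimilarity classes):
  B0 = {s0, t0}
  B1 = {s1, t1}
s0 ∈ B0, t0 ∈ B0 → same block
Bisimilar ⇒ trace-equivalent.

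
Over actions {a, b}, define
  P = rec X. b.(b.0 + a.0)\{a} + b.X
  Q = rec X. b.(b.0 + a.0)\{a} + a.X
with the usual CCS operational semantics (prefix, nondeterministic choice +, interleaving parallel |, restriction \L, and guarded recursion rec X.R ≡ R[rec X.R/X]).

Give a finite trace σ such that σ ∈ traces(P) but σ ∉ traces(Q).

LTS(P): 3 reachable states
  m0 = rec X. b.(b.0 + a.0)\{a} + b.X has moves -b-> m0, -b-> m1
  m1 = (b.0 + a.0)\{a} has moves -b-> m2
  m2 = 0\{a} has moves ·
LTS(Q): 3 reachable states
  n0 = rec X. b.(b.0 + a.0)\{a} + a.X has moves -a-> n0, -b-> n1
  n1 = (b.0 + a.0)\{a} has moves -b-> n2
  n2 = 0\{a} has moves ·
Executing bbb from P (initial set {m0}):
  after b @ step 1: {m0, m1}
  after b @ step 2: {m0, m1, m2}
  after b @ step 3: {m0, m1, m2}
  ✓ P
Executing bbb from Q (initial set {n0}):
  after b @ step 1: {n1}
  after b @ step 2: {n2}
  after b @ step 3: ∅ (Q stuck)

bbb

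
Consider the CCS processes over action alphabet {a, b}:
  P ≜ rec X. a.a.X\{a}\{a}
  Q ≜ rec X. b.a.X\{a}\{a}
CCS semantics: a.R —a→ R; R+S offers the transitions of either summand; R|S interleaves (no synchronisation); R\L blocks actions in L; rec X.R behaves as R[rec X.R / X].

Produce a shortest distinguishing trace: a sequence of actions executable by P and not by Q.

a

Reachable graph of P (3 states):
  p0 = rec X. a.a.X\{a}\{a} has moves --a--▸ p1
  p1 = a.(rec X. a.a.X\{a}\{a})\{a}\{a} has moves --a--▸ p2
  p2 = (rec X. a.a.X\{a}\{a})\{a}\{a} has moves stopped
Reachable graph of Q (4 states):
  q0 = rec X. b.a.X\{a}\{a} has moves --b--▸ q1
  q1 = a.(rec X. b.a.X\{a}\{a})\{a}\{a} has moves --a--▸ q2
  q2 = (rec X. b.a.X\{a}\{a})\{a}\{a} has moves --b--▸ q3
  q3 = (a.(rec X. b.a.X\{a}\{a})\{a}\{a})\{a}\{a} has moves stopped
Run σ = ⟨a⟩ on P: start {p0}
  step 1 (a): {p1}
  — P admits the full trace.
Run σ = ⟨a⟩ on Q: start {q0}
  step 1 (a): ∅ (Q stuck)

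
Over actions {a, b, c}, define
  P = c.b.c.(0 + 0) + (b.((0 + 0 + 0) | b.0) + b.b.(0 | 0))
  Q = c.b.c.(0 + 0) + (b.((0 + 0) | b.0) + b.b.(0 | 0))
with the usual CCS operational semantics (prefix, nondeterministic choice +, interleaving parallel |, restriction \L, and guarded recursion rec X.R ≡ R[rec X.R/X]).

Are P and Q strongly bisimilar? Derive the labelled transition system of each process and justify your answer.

P ~ Q

LTS(P): 8 reachable states
  m0 = c.b.c.(0 + 0) + (b.((0 + 0 + 0) | b.0) + b.b.(0 | 0)) | ··b··> m1, ··b··> m2, ··c··> m3
  m1 = (0 + 0 + 0) | b.0 | ··b··> m4
  m2 = b.(0 | 0) | ··b··> m5
  m3 = b.c.(0 + 0) | ··b··> m6
  m4 = (0 + 0 + 0) | 0 | stopped
  m5 = 0 | 0 | stopped
  m6 = c.(0 + 0) | ··c··> m7
  m7 = 0 + 0 | stopped
LTS(Q): 8 reachable states
  n0 = c.b.c.(0 + 0) + (b.((0 + 0) | b.0) + b.b.(0 | 0)) | ··b··> n1, ··b··> n2, ··c··> n3
  n1 = (0 + 0) | b.0 | ··b··> n4
  n2 = b.(0 | 0) | ··b··> n5
  n3 = b.c.(0 + 0) | ··b··> n6
  n4 = (0 + 0) | 0 | stopped
  n5 = 0 | 0 | stopped
  n6 = c.(0 + 0) | ··c··> n7
  n7 = 0 + 0 | stopped
Coarsest stable partition (strong bisimilarity classes):
  B0 = {m0, n0}
  B1 = {m1, m2, n1, n2}
  B2 = {m4, m5, m7, n4, n5, n7}
  B3 = {m3, n3}
  B4 = {m6, n6}
m0 ∈ B0, n0 ∈ B0 → same block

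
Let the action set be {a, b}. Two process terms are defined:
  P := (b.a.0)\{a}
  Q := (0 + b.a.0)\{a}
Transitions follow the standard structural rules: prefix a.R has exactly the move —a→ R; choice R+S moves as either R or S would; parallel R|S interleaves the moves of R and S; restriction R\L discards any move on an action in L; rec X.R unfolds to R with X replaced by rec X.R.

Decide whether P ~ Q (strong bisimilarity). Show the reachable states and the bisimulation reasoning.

Reachable graph of P (2 states):
  s0 = (b.a.0)\{a} has moves -b-> s1
  s1 = (a.0)\{a} has moves ∅
Reachable graph of Q (2 states):
  t0 = (0 + b.a.0)\{a} has moves -b-> t1
  t1 = (a.0)\{a} has moves ∅
Bisimilarity quotient blocks:
  B0 = {s0, t0}
  B1 = {s1, t1}
s0 ∈ B0, t0 ∈ B0 → same block

YES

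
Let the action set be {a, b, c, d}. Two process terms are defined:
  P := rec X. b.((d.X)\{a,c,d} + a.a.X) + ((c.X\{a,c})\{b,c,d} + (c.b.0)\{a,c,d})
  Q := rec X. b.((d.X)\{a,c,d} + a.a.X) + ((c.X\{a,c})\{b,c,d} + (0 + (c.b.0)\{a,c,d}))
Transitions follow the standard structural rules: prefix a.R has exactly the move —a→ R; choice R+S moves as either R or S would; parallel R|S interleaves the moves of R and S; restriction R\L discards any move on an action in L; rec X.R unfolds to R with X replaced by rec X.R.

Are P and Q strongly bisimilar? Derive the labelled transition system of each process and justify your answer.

YES

Reachable graph of P (3 states):
  m0 = rec X. b.((d.X)\{a,c,d} + a.a.X) + ((c.X\{a,c})\{b,c,d} + (c.b.0)\{a,c,d}) :: —b→ m1
  m1 = (d.(rec X. b.((d.X)\{a,c,d} + a.a.X) + ((c.X\{a,c})\{b,c,d} + (c.b.0)\{a,c,d})))\{a,c,d} + a.a.(rec X. b.((d.X)\{a,c,d} + a.a.X) + ((c.X\{a,c})\{b,c,d} + (c.b.0)\{a,c,d})) :: —a→ m2
  m2 = a.(rec X. b.((d.X)\{a,c,d} + a.a.X) + ((c.X\{a,c})\{b,c,d} + (c.b.0)\{a,c,d})) :: —a→ m0
Reachable graph of Q (3 states):
  n0 = rec X. b.((d.X)\{a,c,d} + a.a.X) + ((c.X\{a,c})\{b,c,d} + (0 + (c.b.0)\{a,c,d})) :: —b→ n1
  n1 = (d.(rec X. b.((d.X)\{a,c,d} + a.a.X) + ((c.X\{a,c})\{b,c,d} + (0 + (c.b.0)\{a,c,d}))))\{a,c,d} + a.a.(rec X. b.((d.X)\{a,c,d} + a.a.X) + ((c.X\{a,c})\{b,c,d} + (0 + (c.b.0)\{a,c,d}))) :: —a→ n2
  n2 = a.(rec X. b.((d.X)\{a,c,d} + a.a.X) + ((c.X\{a,c})\{b,c,d} + (0 + (c.b.0)\{a,c,d}))) :: —a→ n0
Coarsest stable partition (strong bisimilarity classes):
  B0 = {m0, n0}
  B1 = {m1, n1}
  B2 = {m2, n2}
m0 ∈ B0, n0 ∈ B0 → same block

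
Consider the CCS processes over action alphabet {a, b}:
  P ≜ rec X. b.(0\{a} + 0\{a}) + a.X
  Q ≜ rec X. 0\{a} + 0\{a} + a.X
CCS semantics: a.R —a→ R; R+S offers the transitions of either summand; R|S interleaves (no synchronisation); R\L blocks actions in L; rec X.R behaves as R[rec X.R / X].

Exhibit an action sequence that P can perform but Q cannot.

b

Reachable graph of P (2 states):
  s0 = rec X. b.(0\{a} + 0\{a}) + a.X has moves =a=> s0, =b=> s1
  s1 = 0\{a} + 0\{a} has moves deadlocked
Reachable graph of Q (1 states):
  t0 = rec X. 0\{a} + 0\{a} + a.X has moves =a=> t0
Trace ⟨b⟩ through P, begin at {s0}:
  after b @ step 1: {s1}
  ✓ P
Trace ⟨b⟩ through Q, begin at {t0}:
  after b @ step 1: ∅ (Q stuck)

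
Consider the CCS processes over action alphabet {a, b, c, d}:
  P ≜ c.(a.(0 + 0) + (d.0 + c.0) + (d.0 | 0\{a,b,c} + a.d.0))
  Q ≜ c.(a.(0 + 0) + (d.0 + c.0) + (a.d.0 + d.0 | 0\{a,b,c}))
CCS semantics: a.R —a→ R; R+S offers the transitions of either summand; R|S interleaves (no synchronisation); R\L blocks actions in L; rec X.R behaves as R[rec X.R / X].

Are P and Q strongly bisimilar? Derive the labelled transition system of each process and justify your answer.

bisimilar

P's transition system — 6 states:
  m0 = c.(a.(0 + 0) + (d.0 + c.0) + (d.0 | 0\{a,b,c} + a.d.0)) has moves ··c··> m1
  m1 = a.(0 + 0) + (d.0 + c.0) + (d.0 | 0\{a,b,c} + a.d.0) has moves ··a··> m2, ··a··> m3, ··c··> m4, ··d··> m4, ··d··> m5
  m2 = 0 + 0 has moves stopped
  m3 = d.0 has moves ··d··> m4
  m4 = 0 has moves stopped
  m5 = 0 | 0\{a,b,c} has moves stopped
Q's transition system — 6 states:
  n0 = c.(a.(0 + 0) + (d.0 + c.0) + (a.d.0 + d.0 | 0\{a,b,c})) has moves ··c··> n1
  n1 = a.(0 + 0) + (d.0 + c.0) + (a.d.0 + d.0 | 0\{a,b,c}) has moves ··a··> n2, ··a··> n3, ··c··> n4, ··d··> n4, ··d··> n5
  n2 = 0 + 0 has moves stopped
  n3 = d.0 has moves ··d··> n4
  n4 = 0 has moves stopped
  n5 = 0 | 0\{a,b,c} has moves stopped
Partition-refinement fixed point:
  B0 = {m0, n0}
  B1 = {m1, n1}
  B2 = {m2, m4, m5, n2, n4, n5}
  B3 = {m3, n3}
m0 ∈ B0, n0 ∈ B0 → same block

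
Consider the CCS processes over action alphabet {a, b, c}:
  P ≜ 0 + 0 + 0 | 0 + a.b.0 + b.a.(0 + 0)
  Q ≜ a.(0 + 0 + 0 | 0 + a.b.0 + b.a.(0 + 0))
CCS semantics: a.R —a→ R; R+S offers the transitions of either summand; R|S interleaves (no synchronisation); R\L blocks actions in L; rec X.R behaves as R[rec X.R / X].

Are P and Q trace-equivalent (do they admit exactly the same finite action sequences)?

NO — witness ⟨b⟩

Reachable graph of P (5 states):
  u0 = 0 + 0 + 0 | 0 + a.b.0 + b.a.(0 + 0) | —a→ u1, —b→ u2
  u1 = b.0 | —b→ u3
  u2 = a.(0 + 0) | —a→ u4
  u3 = 0 | ·
  u4 = 0 + 0 | ·
Reachable graph of Q (6 states):
  v0 = a.(0 + 0 + 0 | 0 + a.b.0 + b.a.(0 + 0)) | —a→ v1
  v1 = 0 + 0 + 0 | 0 + a.b.0 + b.a.(0 + 0) | —a→ v2, —b→ v3
  v2 = b.0 | —b→ v4
  v3 = a.(0 + 0) | —a→ v5
  v4 = 0 | ·
  v5 = 0 + 0 | ·
Trace ⟨b⟩ through P, begin at {u0}:
  [1] b ⇒ {u2}
  — P admits the full trace.
Trace ⟨b⟩ through Q, begin at {v0}:
  [1] b ⇒ no successor for Q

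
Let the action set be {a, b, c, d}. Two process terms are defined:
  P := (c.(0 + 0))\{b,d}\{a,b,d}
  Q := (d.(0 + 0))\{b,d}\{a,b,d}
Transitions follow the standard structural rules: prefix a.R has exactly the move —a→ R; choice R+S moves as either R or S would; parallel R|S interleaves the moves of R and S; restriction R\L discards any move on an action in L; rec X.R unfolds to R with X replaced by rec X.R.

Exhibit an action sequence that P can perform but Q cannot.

c

LTS(P): 2 reachable states
  s0 = (c.(0 + 0))\{b,d}\{a,b,d} has moves -c-> s1
  s1 = (0 + 0)\{b,d}\{a,b,d} has moves deadlocked
LTS(Q): 1 reachable states
  t0 = (d.(0 + 0))\{b,d}\{a,b,d} has moves deadlocked
Executing c from P (initial set {s0}):
  [1] c ⇒ {s1}
  — P admits the full trace.
Executing c from Q (initial set {t0}):
  [1] c ⇒ no successor for Q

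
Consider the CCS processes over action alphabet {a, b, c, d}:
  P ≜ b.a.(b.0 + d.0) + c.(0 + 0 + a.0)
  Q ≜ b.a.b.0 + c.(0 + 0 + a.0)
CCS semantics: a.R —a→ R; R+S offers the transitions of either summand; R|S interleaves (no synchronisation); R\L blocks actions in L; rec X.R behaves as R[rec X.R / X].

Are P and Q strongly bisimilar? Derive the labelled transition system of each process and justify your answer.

not bisimilar

P's transition system — 5 states:
  u0 = b.a.(b.0 + d.0) + c.(0 + 0 + a.0) → --b--▸ u1, --c--▸ u2
  u1 = a.(b.0 + d.0) → --a--▸ u3
  u2 = 0 + 0 + a.0 → --a--▸ u4
  u3 = b.0 + d.0 → --b--▸ u4, --d--▸ u4
  u4 = 0 → stopped
Q's transition system — 5 states:
  v0 = b.a.b.0 + c.(0 + 0 + a.0) → --b--▸ v1, --c--▸ v2
  v1 = a.b.0 → --a--▸ v3
  v2 = 0 + 0 + a.0 → --a--▸ v4
  v3 = b.0 → --b--▸ v4
  v4 = 0 → stopped
Coarsest stable partition (strong bisimilarity classes):
  B0 = {u0}
  B1 = {u1}
  B2 = {u3}
  B3 = {u4, v4}
  B4 = {u2, v2}
  B5 = {v0}
  B6 = {v1}
  B7 = {v3}
u0 ∈ B0, v0 ∈ B5 → different blocks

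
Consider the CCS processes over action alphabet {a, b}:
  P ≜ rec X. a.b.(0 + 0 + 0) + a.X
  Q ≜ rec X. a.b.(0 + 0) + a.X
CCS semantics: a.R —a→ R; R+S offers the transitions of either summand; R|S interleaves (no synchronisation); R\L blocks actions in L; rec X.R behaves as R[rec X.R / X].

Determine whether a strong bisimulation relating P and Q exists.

P ~ Q

P's transition system — 3 states:
  s0 = rec X. a.b.(0 + 0 + 0) + a.X :: —a→ s0, —a→ s1
  s1 = b.(0 + 0 + 0) :: —b→ s2
  s2 = 0 + 0 + 0 :: ∅
Q's transition system — 3 states:
  t0 = rec X. a.b.(0 + 0) + a.X :: —a→ t0, —a→ t1
  t1 = b.(0 + 0) :: —b→ t2
  t2 = 0 + 0 :: ∅
Partition-refinement fixed point:
  B0 = {s0, t0}
  B1 = {s1, t1}
  B2 = {s2, t2}
s0 ∈ B0, t0 ∈ B0 → same block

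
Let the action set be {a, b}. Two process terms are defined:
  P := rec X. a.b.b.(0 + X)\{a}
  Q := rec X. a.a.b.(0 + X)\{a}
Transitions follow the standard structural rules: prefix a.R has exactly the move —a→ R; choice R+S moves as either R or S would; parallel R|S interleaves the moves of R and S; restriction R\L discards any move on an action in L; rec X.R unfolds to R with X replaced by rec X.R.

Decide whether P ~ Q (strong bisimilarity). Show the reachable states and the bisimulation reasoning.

not bisimilar

Reachable graph of P (4 states):
  p0 = rec X. a.b.b.(0 + X)\{a} ⊢ —a→ p1
  p1 = b.b.(0 + (rec X. a.b.b.(0 + X)\{a}))\{a} ⊢ —b→ p2
  p2 = b.(0 + (rec X. a.b.b.(0 + X)\{a}))\{a} ⊢ —b→ p3
  p3 = (0 + (rec X. a.b.b.(0 + X)\{a}))\{a} ⊢ ·
Reachable graph of Q (4 states):
  q0 = rec X. a.a.b.(0 + X)\{a} ⊢ —a→ q1
  q1 = a.b.(0 + (rec X. a.a.b.(0 + X)\{a}))\{a} ⊢ —a→ q2
  q2 = b.(0 + (rec X. a.a.b.(0 + X)\{a}))\{a} ⊢ —b→ q3
  q3 = (0 + (rec X. a.a.b.(0 + X)\{a}))\{a} ⊢ ·
Bisimilarity quotient blocks:
  B0 = {p0}
  B1 = {p1}
  B2 = {p2, q2}
  B3 = {p3, q3}
  B4 = {q0}
  B5 = {q1}
p0 ∈ B0, q0 ∈ B4 → different blocks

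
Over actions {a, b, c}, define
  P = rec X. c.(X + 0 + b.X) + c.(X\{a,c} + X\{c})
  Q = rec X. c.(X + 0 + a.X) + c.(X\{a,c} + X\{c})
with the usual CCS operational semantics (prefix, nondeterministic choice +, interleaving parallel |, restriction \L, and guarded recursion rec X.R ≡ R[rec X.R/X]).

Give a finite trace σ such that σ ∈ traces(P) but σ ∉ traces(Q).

P's transition system — 3 states:
  p0 = rec X. c.(X + 0 + b.X) + c.(X\{a,c} + X\{c}) has moves --c--▸ p1, --c--▸ p2
  p1 = (rec X. c.(X + 0 + b.X) + c.(X\{a,c} + X\{c})) + 0 + b.(rec X. c.(X + 0 + b.X) + c.(X\{a,c} + X\{c})) has moves --b--▸ p0, --c--▸ p1, --c--▸ p2
  p2 = (rec X. c.(X + 0 + b.X) + c.(X\{a,c} + X\{c}))\{a,c} + (rec X. c.(X + 0 + b.X) + c.(X\{a,c} + X\{c}))\{c} has moves stopped
Q's transition system — 3 states:
  q0 = rec X. c.(X + 0 + a.X) + c.(X\{a,c} + X\{c}) has moves --c--▸ q1, --c--▸ q2
  q1 = (rec X. c.(X + 0 + a.X) + c.(X\{a,c} + X\{c})) + 0 + a.(rec X. c.(X + 0 + a.X) + c.(X\{a,c} + X\{c})) has moves --a--▸ q0, --c--▸ q1, --c--▸ q2
  q2 = (rec X. c.(X + 0 + a.X) + c.(X\{a,c} + X\{c}))\{a,c} + (rec X. c.(X + 0 + a.X) + c.(X\{a,c} + X\{c}))\{c} has moves stopped
Run σ = ⟨cb⟩ on P: start {p0}
  [1] c ⇒ {p1, p2}
  [2] b ⇒ {p0}
  P completes σ.
Run σ = ⟨cb⟩ on Q: start {q0}
  [1] c ⇒ {q1, q2}
  [2] b ⇒ ∅ (Q stuck)

cb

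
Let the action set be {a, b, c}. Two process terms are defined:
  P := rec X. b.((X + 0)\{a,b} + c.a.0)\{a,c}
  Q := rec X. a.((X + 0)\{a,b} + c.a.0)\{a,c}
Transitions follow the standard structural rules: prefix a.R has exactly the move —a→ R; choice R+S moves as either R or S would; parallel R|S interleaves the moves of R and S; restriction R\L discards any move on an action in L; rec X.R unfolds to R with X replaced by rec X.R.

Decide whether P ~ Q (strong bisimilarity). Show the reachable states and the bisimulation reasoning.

NO

P's transition system — 2 states:
  u0 = rec X. b.((X + 0)\{a,b} + c.a.0)\{a,c} → =b=> u1
  u1 = (((rec X. b.((X + 0)\{a,b} + c.a.0)\{a,c}) + 0)\{a,b} + c.a.0)\{a,c} → ∅
Q's transition system — 2 states:
  v0 = rec X. a.((X + 0)\{a,b} + c.a.0)\{a,c} → =a=> v1
  v1 = (((rec X. a.((X + 0)\{a,b} + c.a.0)\{a,c}) + 0)\{a,b} + c.a.0)\{a,c} → ∅
Coarsest stable partition (strong bisimilarity classes):
  B0 = {u0}
  B1 = {u1, v1}
  B2 = {v0}
u0 ∈ B0, v0 ∈ B2 → different blocks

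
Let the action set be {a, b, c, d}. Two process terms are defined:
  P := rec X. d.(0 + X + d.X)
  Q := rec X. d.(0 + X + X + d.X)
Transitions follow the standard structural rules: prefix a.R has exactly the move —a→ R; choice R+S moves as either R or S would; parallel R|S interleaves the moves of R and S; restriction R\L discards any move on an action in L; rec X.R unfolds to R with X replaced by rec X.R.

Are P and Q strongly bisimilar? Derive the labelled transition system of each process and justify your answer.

LTS(P): 2 reachable states
  s0 = rec X. d.(0 + X + d.X) ⊢ —d→ s1
  s1 = 0 + (rec X. d.(0 + X + d.X)) + d.(rec X. d.(0 + X + d.X)) ⊢ —d→ s0, —d→ s1
LTS(Q): 2 reachable states
  t0 = rec X. d.(0 + X + X + d.X) ⊢ —d→ t1
  t1 = 0 + (rec X. d.(0 + X + X + d.X)) + (rec X. d.(0 + X + X + d.X)) + d.(rec X. d.(0 + X + X + d.X)) ⊢ —d→ t0, —d→ t1
Bisimilarity quotient blocks:
  B0 = {s0, s1, t0, t1}
s0 ∈ B0, t0 ∈ B0 → same block

bisimilar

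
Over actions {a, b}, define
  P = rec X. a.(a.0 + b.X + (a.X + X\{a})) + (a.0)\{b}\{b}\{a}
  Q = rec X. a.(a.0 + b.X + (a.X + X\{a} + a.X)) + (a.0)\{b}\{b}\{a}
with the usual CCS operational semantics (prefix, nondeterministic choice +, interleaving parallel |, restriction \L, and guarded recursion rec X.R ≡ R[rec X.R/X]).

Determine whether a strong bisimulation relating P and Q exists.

Reachable graph of P (3 states):
  s0 = rec X. a.(a.0 + b.X + (a.X + X\{a})) + (a.0)\{b}\{b}\{a} → -a-> s1
  s1 = a.0 + b.(rec X. a.(a.0 + b.X + (a.X + X\{a})) + (a.0)\{b}\{b}\{a}) + (a.(rec X. a.(a.0 + b.X + (a.X + X\{a})) + (a.0)\{b}\{b}\{a}) + (rec X. a.(a.0 + b.X + (a.X + X\{a})) + (a.0)\{b}\{b}\{a})\{a}) → -a-> s0, -a-> s2, -b-> s0
  s2 = 0 → (no moves)
Reachable graph of Q (3 states):
  t0 = rec X. a.(a.0 + b.X + (a.X + X\{a} + a.X)) + (a.0)\{b}\{b}\{a} → -a-> t1
  t1 = a.0 + b.(rec X. a.(a.0 + b.X + (a.X + X\{a} + a.X)) + (a.0)\{b}\{b}\{a}) + (a.(rec X. a.(a.0 + b.X + (a.X + X\{a} + a.X)) + (a.0)\{b}\{b}\{a}) + (rec X. a.(a.0 + b.X + (a.X + X\{a} + a.X)) + (a.0)\{b}\{b}\{a})\{a} + a.(rec X. a.(a.0 + b.X + (a.X + X\{a} + a.X)) + (a.0)\{b}\{b}\{a})) → -a-> t0, -a-> t2, -b-> t0
  t2 = 0 → (no moves)
Coarsest stable partition (strong bisimilarity classes):
  B0 = {s0, t0}
  B1 = {s1, t1}
  B2 = {s2, t2}
s0 ∈ B0, t0 ∈ B0 → same block

bisimilar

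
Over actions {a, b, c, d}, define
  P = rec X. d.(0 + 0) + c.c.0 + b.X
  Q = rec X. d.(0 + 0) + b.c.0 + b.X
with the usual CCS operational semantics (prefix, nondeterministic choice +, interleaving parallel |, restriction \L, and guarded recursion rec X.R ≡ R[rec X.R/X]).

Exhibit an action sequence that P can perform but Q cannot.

c

Reachable graph of P (4 states):
  p0 = rec X. d.(0 + 0) + c.c.0 + b.X ⊢ ··b··> p0, ··c··> p1, ··d··> p2
  p1 = c.0 ⊢ ··c··> p3
  p2 = 0 + 0 ⊢ stopped
  p3 = 0 ⊢ stopped
Reachable graph of Q (4 states):
  q0 = rec X. d.(0 + 0) + b.c.0 + b.X ⊢ ··b··> q0, ··b··> q1, ··d··> q2
  q1 = c.0 ⊢ ··c··> q3
  q2 = 0 + 0 ⊢ stopped
  q3 = 0 ⊢ stopped
Trace ⟨c⟩ through P, begin at {p0}:
  [1] c ⇒ {p1}
  ✓ P
Trace ⟨c⟩ through Q, begin at {q0}:
  [1] c ⇒ ∅  — Q cannot continue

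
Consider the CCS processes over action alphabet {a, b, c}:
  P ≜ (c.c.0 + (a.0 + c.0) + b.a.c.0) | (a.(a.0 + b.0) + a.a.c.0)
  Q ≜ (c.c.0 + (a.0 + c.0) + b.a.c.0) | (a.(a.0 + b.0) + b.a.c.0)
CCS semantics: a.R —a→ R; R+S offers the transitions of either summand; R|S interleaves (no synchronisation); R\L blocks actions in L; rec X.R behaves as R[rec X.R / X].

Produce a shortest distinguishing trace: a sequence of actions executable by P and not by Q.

Reachable graph of P (20 states):
  s0 = (c.c.0 + (a.0 + c.0) + b.a.c.0) | (a.(a.0 + b.0) + a.a.c.0) | =a=> s1, =a=> s2, =a=> s3, =b=> s4, =c=> s3, =c=> s5
  s1 = (c.c.0 + (a.0 + c.0) + b.a.c.0) | (a.0 + b.0) | =a=> s6, =a=> s7, =b=> s6, =b=> s8, =c=> s7, =c=> s9
  s2 = (c.c.0 + (a.0 + c.0) + b.a.c.0) | a.c.0 | =a=> s10, =a=> s11, =b=> s12, =c=> s11, =c=> s13
  s3 = 0 | (a.(a.0 + b.0) + a.a.c.0) | =a=> s11, =a=> s7
  s4 = a.c.0 | (a.(a.0 + b.0) + a.a.c.0) | =a=> s12, =a=> s5, =a=> s8
  s5 = c.0 | (a.(a.0 + b.0) + a.a.c.0) | =a=> s13, =a=> s9, =c=> s3
  s6 = (c.c.0 + (a.0 + c.0) + b.a.c.0) | 0 | =a=> s14, =b=> s15, =c=> s14, =c=> s16
  s7 = 0 | (a.0 + b.0) | =a=> s14, =b=> s14
  s8 = a.c.0 | (a.0 + b.0) | =a=> s15, =a=> s9, =b=> s15
  s9 = c.0 | (a.0 + b.0) | =a=> s16, =b=> s16, =c=> s7
  s10 = (c.c.0 + (a.0 + c.0) + b.a.c.0) | c.0 | =a=> s17, =b=> s18, =c=> s17, =c=> s19, =c=> s6
  s11 = 0 | a.c.0 | =a=> s17
  s12 = a.c.0 | a.c.0 | =a=> s13, =a=> s18
  s13 = c.0 | a.c.0 | =a=> s19, =c=> s11
  s14 = 0 | 0 | deadlocked
  s15 = a.c.0 | 0 | =a=> s16
  s16 = c.0 | 0 | =c=> s14
  s17 = 0 | c.0 | =c=> s14
  s18 = a.c.0 | c.0 | =a=> s19, =c=> s15
  s19 = c.0 | c.0 | =c=> s16, =c=> s17
Reachable graph of Q (20 states):
  t0 = (c.c.0 + (a.0 + c.0) + b.a.c.0) | (a.(a.0 + b.0) + b.a.c.0) | =a=> t1, =a=> t2, =b=> t3, =b=> t4, =c=> t2, =c=> t5
  t1 = (c.c.0 + (a.0 + c.0) + b.a.c.0) | (a.0 + b.0) | =a=> t6, =a=> t7, =b=> t6, =b=> t8, =c=> t7, =c=> t9
  t2 = 0 | (a.(a.0 + b.0) + b.a.c.0) | =a=> t7, =b=> t10
  t3 = (c.c.0 + (a.0 + c.0) + b.a.c.0) | a.c.0 | =a=> t10, =a=> t11, =b=> t12, =c=> t10, =c=> t13
  t4 = a.c.0 | (a.(a.0 + b.0) + b.a.c.0) | =a=> t5, =a=> t8, =b=> t12
  t5 = c.0 | (a.(a.0 + b.0) + b.a.c.0) | =a=> t9, =b=> t13, =c=> t2
  t6 = (c.c.0 + (a.0 + c.0) + b.a.c.0) | 0 | =a=> t14, =b=> t15, =c=> t14, =c=> t16
  t7 = 0 | (a.0 + b.0) | =a=> t14, =b=> t14
  t8 = a.c.0 | (a.0 + b.0) | =a=> t15, =a=> t9, =b=> t15
  t9 = c.0 | (a.0 + b.0) | =a=> t16, =b=> t16, =c=> t7
  t10 = 0 | a.c.0 | =a=> t17
  t11 = (c.c.0 + (a.0 + c.0) + b.a.c.0) | c.0 | =a=> t17, =b=> t18, =c=> t17, =c=> t19, =c=> t6
  t12 = a.c.0 | a.c.0 | =a=> t13, =a=> t18
  t13 = c.0 | a.c.0 | =a=> t19, =c=> t10
  t14 = 0 | 0 | deadlocked
  t15 = a.c.0 | 0 | =a=> t16
  t16 = c.0 | 0 | =c=> t14
  t17 = 0 | c.0 | =c=> t14
  t18 = a.c.0 | c.0 | =a=> t19, =c=> t15
  t19 = c.0 | c.0 | =c=> t16, =c=> t17
Run σ = ⟨aaac⟩ on P: start {s0}
  step 1 (a): {s1, s2, s3}
  step 2 (a): {s10, s11, s6, s7}
  step 3 (a): {s14, s17}
  step 4 (c): {s14}
  — P admits the full trace.
Run σ = ⟨aaac⟩ on Q: start {t0}
  step 1 (a): {t1, t2}
  step 2 (a): {t6, t7}
  step 3 (a): {t14}
  step 4 (c): ∅ (Q stuck)

aaac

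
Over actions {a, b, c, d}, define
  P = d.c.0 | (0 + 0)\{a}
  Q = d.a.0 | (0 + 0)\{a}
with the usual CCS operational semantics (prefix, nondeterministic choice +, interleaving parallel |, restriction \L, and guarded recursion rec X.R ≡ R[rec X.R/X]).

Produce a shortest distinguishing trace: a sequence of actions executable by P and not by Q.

dc

P's transition system — 3 states:
  u0 = d.c.0 | (0 + 0)\{a} has moves —d→ u1
  u1 = c.0 | (0 + 0)\{a} has moves —c→ u2
  u2 = 0 | (0 + 0)\{a} has moves (no moves)
Q's transition system — 3 states:
  v0 = d.a.0 | (0 + 0)\{a} has moves —d→ v1
  v1 = a.0 | (0 + 0)\{a} has moves —a→ v2
  v2 = 0 | (0 + 0)\{a} has moves (no moves)
Run σ = ⟨dc⟩ on P: start {u0}
  [1] d ⇒ {u1}
  [2] c ⇒ {u2}
  — P admits the full trace.
Run σ = ⟨dc⟩ on Q: start {v0}
  [1] d ⇒ {v1}
  [2] c ⇒ no successor for Q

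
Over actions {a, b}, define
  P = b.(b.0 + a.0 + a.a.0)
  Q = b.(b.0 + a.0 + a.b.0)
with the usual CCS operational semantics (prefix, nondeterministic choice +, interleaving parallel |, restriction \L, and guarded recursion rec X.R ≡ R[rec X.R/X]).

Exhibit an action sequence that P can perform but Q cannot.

Reachable graph of P (4 states):
  m0 = b.(b.0 + a.0 + a.a.0) | —b→ m1
  m1 = b.0 + a.0 + a.a.0 | —a→ m2, —a→ m3, —b→ m2
  m2 = 0 | ·
  m3 = a.0 | —a→ m2
Reachable graph of Q (4 states):
  n0 = b.(b.0 + a.0 + a.b.0) | —b→ n1
  n1 = b.0 + a.0 + a.b.0 | —a→ n2, —a→ n3, —b→ n2
  n2 = 0 | ·
  n3 = b.0 | —b→ n2
Run σ = ⟨baa⟩ on P: start {m0}
  [1] b ⇒ {m1}
  [2] a ⇒ {m2, m3}
  [3] a ⇒ {m2}
  ✓ P
Run σ = ⟨baa⟩ on Q: start {n0}
  [1] b ⇒ {n1}
  [2] a ⇒ {n2, n3}
  [3] a ⇒ ∅  — Q cannot continue

baa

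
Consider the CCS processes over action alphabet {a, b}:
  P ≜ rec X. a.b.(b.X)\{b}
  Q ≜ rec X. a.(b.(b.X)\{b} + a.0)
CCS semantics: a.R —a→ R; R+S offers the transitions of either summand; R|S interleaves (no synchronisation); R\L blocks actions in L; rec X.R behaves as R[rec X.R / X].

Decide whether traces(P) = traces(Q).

Reachable graph of P (3 states):
  m0 = rec X. a.b.(b.X)\{b} :: =a=> m1
  m1 = b.(b.(rec X. a.b.(b.X)\{b}))\{b} :: =b=> m2
  m2 = (b.(rec X. a.b.(b.X)\{b}))\{b} :: stopped
Reachable graph of Q (4 states):
  n0 = rec X. a.(b.(b.X)\{b} + a.0) :: =a=> n1
  n1 = b.(b.(rec X. a.(b.(b.X)\{b} + a.0)))\{b} + a.0 :: =a=> n2, =b=> n3
  n2 = 0 :: stopped
  n3 = (b.(rec X. a.(b.(b.X)\{b} + a.0)))\{b} :: stopped
Executing aa from Q (initial set {n0}):
  after a @ step 1: {n1}
  after a @ step 2: {n2}
  — Q admits the full trace.
Executing aa from P (initial set {m0}):
  after a @ step 1: {m1}
  after a @ step 2: no successor for P

NO — witness ⟨aa⟩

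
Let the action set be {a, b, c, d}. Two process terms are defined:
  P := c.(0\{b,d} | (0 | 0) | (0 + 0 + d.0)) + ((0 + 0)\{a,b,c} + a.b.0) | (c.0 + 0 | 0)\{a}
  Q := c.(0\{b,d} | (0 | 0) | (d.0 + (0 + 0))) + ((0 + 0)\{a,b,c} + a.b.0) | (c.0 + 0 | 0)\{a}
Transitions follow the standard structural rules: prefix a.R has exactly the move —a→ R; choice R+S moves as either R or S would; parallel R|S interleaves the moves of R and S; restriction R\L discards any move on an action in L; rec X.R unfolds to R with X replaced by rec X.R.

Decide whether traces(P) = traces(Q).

Reachable graph of P (8 states):
  u0 = c.(0\{b,d} | (0 | 0) | (0 + 0 + d.0)) + ((0 + 0)\{a,b,c} + a.b.0) | (c.0 + 0 | 0)\{a} :: --a--▸ u1, --c--▸ u2, --c--▸ u3
  u1 = b.0 | (c.0 + 0 | 0)\{a} :: --b--▸ u4, --c--▸ u5
  u2 = ((0 + 0)\{a,b,c} + a.b.0) | 0\{a} :: --a--▸ u5
  u3 = 0\{b,d} | (0 | 0) | (0 + 0 + d.0) :: --d--▸ u6
  u4 = 0 | (c.0 + 0 | 0)\{a} :: --c--▸ u7
  u5 = b.0 | 0\{a} :: --b--▸ u7
  u6 = 0\{b,d} | (0 | 0) | 0 :: stopped
  u7 = 0 | 0\{a} :: stopped
Reachable graph of Q (8 states):
  v0 = c.(0\{b,d} | (0 | 0) | (d.0 + (0 + 0))) + ((0 + 0)\{a,b,c} + a.b.0) | (c.0 + 0 | 0)\{a} :: --a--▸ v1, --c--▸ v2, --c--▸ v3
  v1 = b.0 | (c.0 + 0 | 0)\{a} :: --b--▸ v4, --c--▸ v5
  v2 = ((0 + 0)\{a,b,c} + a.b.0) | 0\{a} :: --a--▸ v5
  v3 = 0\{b,d} | (0 | 0) | (d.0 + (0 + 0)) :: --d--▸ v6
  v4 = 0 | (c.0 + 0 | 0)\{a} :: --c--▸ v7
  v5 = b.0 | 0\{a} :: --b--▸ v7
  v6 = 0\{b,d} | (0 | 0) | 0 :: stopped
  v7 = 0 | 0\{a} :: stopped
Bisimilarity quotient blocks:
  B0 = {u0, v0}
  B1 = {u2, v2}
  B2 = {u5, v5}
  B3 = {u6, u7, v6, v7}
  B4 = {u3, v3}
  B5 = {u1, v1}
  B6 = {u4, v4}
u0 ∈ B0, v0 ∈ B0 → same block
Bisimilar ⇒ trace-equivalent.

YES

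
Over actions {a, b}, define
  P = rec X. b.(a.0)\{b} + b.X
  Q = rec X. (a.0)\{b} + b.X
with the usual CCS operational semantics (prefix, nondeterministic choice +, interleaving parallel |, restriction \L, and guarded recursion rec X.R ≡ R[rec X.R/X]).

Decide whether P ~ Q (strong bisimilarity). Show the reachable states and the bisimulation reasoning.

P's transition system — 3 states:
  u0 = rec X. b.(a.0)\{b} + b.X ⊢ ··b··> u0, ··b··> u1
  u1 = (a.0)\{b} ⊢ ··a··> u2
  u2 = 0\{b} ⊢ deadlocked
Q's transition system — 2 states:
  v0 = rec X. (a.0)\{b} + b.X ⊢ ··a··> v1, ··b··> v0
  v1 = 0\{b} ⊢ deadlocked
Partition-refinement fixed point:
  B0 = {u0}
  B1 = {u1}
  B2 = {u2, v1}
  B3 = {v0}
u0 ∈ B0, v0 ∈ B3 → different blocks

P ≁ Q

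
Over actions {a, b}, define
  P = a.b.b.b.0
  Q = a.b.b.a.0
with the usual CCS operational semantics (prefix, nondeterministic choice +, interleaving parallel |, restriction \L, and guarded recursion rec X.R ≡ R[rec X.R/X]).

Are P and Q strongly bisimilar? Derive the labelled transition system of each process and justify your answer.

LTS(P): 5 reachable states
  s0 = a.b.b.b.0 ⊢ -a-> s1
  s1 = b.b.b.0 ⊢ -b-> s2
  s2 = b.b.0 ⊢ -b-> s3
  s3 = b.0 ⊢ -b-> s4
  s4 = 0 ⊢ ∅
LTS(Q): 5 reachable states
  t0 = a.b.b.a.0 ⊢ -a-> t1
  t1 = b.b.a.0 ⊢ -b-> t2
  t2 = b.a.0 ⊢ -b-> t3
  t3 = a.0 ⊢ -a-> t4
  t4 = 0 ⊢ ∅
Bisimilarity quotient blocks:
  B0 = {s0}
  B1 = {s1}
  B2 = {s2}
  B3 = {s3}
  B4 = {s4, t4}
  B5 = {t0}
  B6 = {t1}
  B7 = {t2}
  B8 = {t3}
s0 ∈ B0, t0 ∈ B5 → different blocks

not bisimilar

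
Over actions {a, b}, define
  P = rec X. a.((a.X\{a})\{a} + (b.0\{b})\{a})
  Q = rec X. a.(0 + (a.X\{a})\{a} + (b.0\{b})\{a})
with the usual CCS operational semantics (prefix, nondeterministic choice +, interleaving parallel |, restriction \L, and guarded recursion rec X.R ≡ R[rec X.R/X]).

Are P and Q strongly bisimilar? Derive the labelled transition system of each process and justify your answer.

YES

P's transition system — 3 states:
  s0 = rec X. a.((a.X\{a})\{a} + (b.0\{b})\{a}) :: --a--▸ s1
  s1 = (a.(rec X. a.((a.X\{a})\{a} + (b.0\{b})\{a}))\{a})\{a} + (b.0\{b})\{a} :: --b--▸ s2
  s2 = 0\{b}\{a} :: stopped
Q's transition system — 3 states:
  t0 = rec X. a.(0 + (a.X\{a})\{a} + (b.0\{b})\{a}) :: --a--▸ t1
  t1 = 0 + (a.(rec X. a.(0 + (a.X\{a})\{a} + (b.0\{b})\{a}))\{a})\{a} + (b.0\{b})\{a} :: --b--▸ t2
  t2 = 0\{b}\{a} :: stopped
Coarsest stable partition (strong bisimilarity classes):
  B0 = {s0, t0}
  B1 = {s1, t1}
  B2 = {s2, t2}
s0 ∈ B0, t0 ∈ B0 → same block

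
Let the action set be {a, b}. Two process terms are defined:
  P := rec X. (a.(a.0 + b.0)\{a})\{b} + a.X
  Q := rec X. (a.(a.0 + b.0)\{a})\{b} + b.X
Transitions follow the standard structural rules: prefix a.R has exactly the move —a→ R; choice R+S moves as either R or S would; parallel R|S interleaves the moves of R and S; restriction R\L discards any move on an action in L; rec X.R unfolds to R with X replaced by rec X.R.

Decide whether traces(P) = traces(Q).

traces(P) ≠ traces(Q) — witness ⟨aa⟩

P's transition system — 2 states:
  p0 = rec X. (a.(a.0 + b.0)\{a})\{b} + a.X → =a=> p0, =a=> p1
  p1 = (a.0 + b.0)\{a}\{b} → ∅
Q's transition system — 2 states:
  q0 = rec X. (a.(a.0 + b.0)\{a})\{b} + b.X → =a=> q1, =b=> q0
  q1 = (a.0 + b.0)\{a}\{b} → ∅
Executing aa from P (initial set {p0}):
  [1] a ⇒ {p0, p1}
  [2] a ⇒ {p0, p1}
  P completes σ.
Executing aa from Q (initial set {q0}):
  [1] a ⇒ {q1}
  [2] a ⇒ ∅  — Q cannot continue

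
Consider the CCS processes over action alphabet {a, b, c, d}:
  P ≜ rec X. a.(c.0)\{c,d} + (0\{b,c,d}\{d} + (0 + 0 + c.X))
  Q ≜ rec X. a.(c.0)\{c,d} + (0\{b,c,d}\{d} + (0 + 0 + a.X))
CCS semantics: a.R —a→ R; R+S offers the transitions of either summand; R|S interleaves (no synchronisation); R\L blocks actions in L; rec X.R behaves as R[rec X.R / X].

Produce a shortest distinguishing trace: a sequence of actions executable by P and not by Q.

c

Reachable graph of P (2 states):
  m0 = rec X. a.(c.0)\{c,d} + (0\{b,c,d}\{d} + (0 + 0 + c.X)) has moves =a=> m1, =c=> m0
  m1 = (c.0)\{c,d} has moves deadlocked
Reachable graph of Q (2 states):
  n0 = rec X. a.(c.0)\{c,d} + (0\{b,c,d}\{d} + (0 + 0 + a.X)) has moves =a=> n0, =a=> n1
  n1 = (c.0)\{c,d} has moves deadlocked
Run σ = ⟨c⟩ on P: start {m0}
  [1] c ⇒ {m0}
  — P admits the full trace.
Run σ = ⟨c⟩ on Q: start {n0}
  [1] c ⇒ ∅ (Q stuck)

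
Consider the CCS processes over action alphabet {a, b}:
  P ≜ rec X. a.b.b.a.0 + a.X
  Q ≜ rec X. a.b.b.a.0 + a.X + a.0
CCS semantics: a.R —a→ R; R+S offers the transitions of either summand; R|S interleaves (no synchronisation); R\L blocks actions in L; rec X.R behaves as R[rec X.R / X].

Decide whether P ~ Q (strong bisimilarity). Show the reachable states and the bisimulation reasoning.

P ≁ Q

LTS(P): 5 reachable states
  m0 = rec X. a.b.b.a.0 + a.X ⊢ ··a··> m0, ··a··> m1
  m1 = b.b.a.0 ⊢ ··b··> m2
  m2 = b.a.0 ⊢ ··b··> m3
  m3 = a.0 ⊢ ··a··> m4
  m4 = 0 ⊢ deadlocked
LTS(Q): 5 reachable states
  n0 = rec X. a.b.b.a.0 + a.X + a.0 ⊢ ··a··> n0, ··a··> n1, ··a··> n2
  n1 = 0 ⊢ deadlocked
  n2 = b.b.a.0 ⊢ ··b··> n3
  n3 = b.a.0 ⊢ ··b··> n4
  n4 = a.0 ⊢ ··a··> n1
Bisimilarity quotient blocks:
  B0 = {m0}
  B1 = {m1, n2}
  B2 = {m2, n3}
  B3 = {m3, n4}
  B4 = {m4, n1}
  B5 = {n0}
m0 ∈ B0, n0 ∈ B5 → different blocks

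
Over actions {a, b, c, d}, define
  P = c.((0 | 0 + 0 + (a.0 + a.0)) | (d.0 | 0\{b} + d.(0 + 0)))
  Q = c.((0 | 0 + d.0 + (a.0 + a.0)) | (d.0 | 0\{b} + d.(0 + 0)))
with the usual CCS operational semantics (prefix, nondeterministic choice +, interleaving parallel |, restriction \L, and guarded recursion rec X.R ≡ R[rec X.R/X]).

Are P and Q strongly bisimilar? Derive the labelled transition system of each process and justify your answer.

P ≁ Q

LTS(P): 7 reachable states
  p0 = c.((0 | 0 + 0 + (a.0 + a.0)) | (d.0 | 0\{b} + d.(0 + 0))) → --c--▸ p1
  p1 = (0 | 0 + 0 + (a.0 + a.0)) | (d.0 | 0\{b} + d.(0 + 0)) → --a--▸ p2, --d--▸ p3, --d--▸ p4
  p2 = 0 | (d.0 | 0\{b} + d.(0 + 0)) → --d--▸ p5, --d--▸ p6
  p3 = (0 | 0 + 0 + (a.0 + a.0)) | (0 + 0) → --a--▸ p5
  p4 = (0 | 0 + 0 + (a.0 + a.0)) | (0 | 0\{b}) → --a--▸ p6
  p5 = 0 | (0 + 0) → stopped
  p6 = 0 | (0 | 0\{b}) → stopped
LTS(Q): 7 reachable states
  q0 = c.((0 | 0 + d.0 + (a.0 + a.0)) | (d.0 | 0\{b} + d.(0 + 0))) → --c--▸ q1
  q1 = (0 | 0 + d.0 + (a.0 + a.0)) | (d.0 | 0\{b} + d.(0 + 0)) → --a--▸ q2, --d--▸ q2, --d--▸ q3, --d--▸ q4
  q2 = 0 | (d.0 | 0\{b} + d.(0 + 0)) → --d--▸ q5, --d--▸ q6
  q3 = (0 | 0 + d.0 + (a.0 + a.0)) | (0 + 0) → --a--▸ q5, --d--▸ q5
  q4 = (0 | 0 + d.0 + (a.0 + a.0)) | (0 | 0\{b}) → --a--▸ q6, --d--▸ q6
  q5 = 0 | (0 + 0) → stopped
  q6 = 0 | (0 | 0\{b}) → stopped
Partition-refinement fixed point:
  B0 = {p0}
  B1 = {p1}
  B2 = {p3, p4}
  B3 = {p5, p6, q5, q6}
  B4 = {p2, q2}
  B5 = {q0}
  B6 = {q1}
  B7 = {q3, q4}
p0 ∈ B0, q0 ∈ B5 → different blocks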